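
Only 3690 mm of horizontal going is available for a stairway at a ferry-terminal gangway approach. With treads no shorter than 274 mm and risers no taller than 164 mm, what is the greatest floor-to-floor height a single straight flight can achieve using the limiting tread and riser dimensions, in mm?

3690 / 274 = 13.47, so 13 treads fit.
Risers = treads + 1 = 14.
Maximum height = 14 × 164 = 2296 mm.

2296 mm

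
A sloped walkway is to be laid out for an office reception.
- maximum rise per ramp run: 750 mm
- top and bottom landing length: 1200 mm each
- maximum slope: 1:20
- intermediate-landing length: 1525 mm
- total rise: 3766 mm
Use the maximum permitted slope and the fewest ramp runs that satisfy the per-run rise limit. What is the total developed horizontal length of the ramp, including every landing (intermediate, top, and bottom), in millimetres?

⌈3766/750⌉ = 6 ramp runs. That means 5 intermediate landings.
Ramp run (horizontal) at 1:20: 3766 × 20 = 75320 mm.
5 intermediate landings contribute 5 × 1525 = 7625 mm.
Top and bottom landings: 2 × 1200 = 2400 mm.
Total = 75320 + 7625 + 2400 = 85345 mm.

85345 mm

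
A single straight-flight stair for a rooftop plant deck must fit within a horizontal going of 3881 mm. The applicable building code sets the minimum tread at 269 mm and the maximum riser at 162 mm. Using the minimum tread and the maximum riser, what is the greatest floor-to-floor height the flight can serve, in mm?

Treads that fit: ⌊3881 / 269⌋ = 14.
Risers = treads + 1 = 15.
Maximum height = 15 × 162 = 2430 mm.

2430 mm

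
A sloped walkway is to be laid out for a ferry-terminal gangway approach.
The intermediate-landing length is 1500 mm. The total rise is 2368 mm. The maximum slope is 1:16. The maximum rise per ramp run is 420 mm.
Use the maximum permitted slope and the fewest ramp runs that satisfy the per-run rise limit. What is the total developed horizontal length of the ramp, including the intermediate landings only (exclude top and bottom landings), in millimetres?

2368 / 420 = 5.64, so 6 ramp runs are needed. That means 5 intermediate landings.
Horizontal run for 2368 mm of rise at 1:16 is 2368 × 16 = 37888 mm.
5 intermediate landings contribute 5 × 1500 = 7500 mm.
Total developed length = 37888 + 7500 = 45388 mm.

45388 mm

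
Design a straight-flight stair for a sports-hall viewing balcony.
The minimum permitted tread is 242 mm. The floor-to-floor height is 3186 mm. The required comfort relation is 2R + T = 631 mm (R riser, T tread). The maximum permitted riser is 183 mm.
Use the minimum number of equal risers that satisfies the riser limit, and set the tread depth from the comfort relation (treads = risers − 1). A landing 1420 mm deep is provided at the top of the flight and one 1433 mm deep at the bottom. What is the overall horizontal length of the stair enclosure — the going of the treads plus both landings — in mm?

7562 mm

⌈3186/183⌉ = 18 risers.
Each riser is 3186/18 = 177 mm (≤ 183 mm).
From 2R + T = 631: T = 631 − 354 = 277 mm.
Going = (18 − 1) × 277 = 4709 mm.
Enclosure = 4709 + 1420 + 1433 = 7562 mm.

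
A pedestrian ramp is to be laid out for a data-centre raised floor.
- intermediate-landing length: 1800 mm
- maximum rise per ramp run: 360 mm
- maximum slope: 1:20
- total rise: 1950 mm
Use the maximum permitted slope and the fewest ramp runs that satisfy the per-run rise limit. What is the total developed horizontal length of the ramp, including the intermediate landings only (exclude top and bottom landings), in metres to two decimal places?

⌈1950/360⌉ = 6 ramp runs. That means 5 intermediate landings.
Horizontal run for 1950 mm of rise at 1:20 is 1950 × 20 = 39000 mm.
Intermediate landings: 5 × 1800 = 9000 mm.
Total developed length = 39000 + 9000 = 48000 mm.
= 48.00 m.

48.00 m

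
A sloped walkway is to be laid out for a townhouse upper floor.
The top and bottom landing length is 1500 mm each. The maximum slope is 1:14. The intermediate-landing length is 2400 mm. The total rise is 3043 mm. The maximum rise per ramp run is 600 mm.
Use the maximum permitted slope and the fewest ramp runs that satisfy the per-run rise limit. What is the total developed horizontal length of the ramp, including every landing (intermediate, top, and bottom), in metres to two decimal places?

3043 / 600 = 5.072 → round up to 6 ramp runs. That means 5 intermediate landings.
Horizontal run for 3043 mm of rise at 1:14 is 3043 × 14 = 42602 mm.
Intermediate landings: 5 × 2400 = 12000 mm.
Top and bottom landings: 2 × 1500 = 3000 mm.
Total = 42602 + 12000 + 3000 = 57602 mm.
= 57.60 m.

57.60 m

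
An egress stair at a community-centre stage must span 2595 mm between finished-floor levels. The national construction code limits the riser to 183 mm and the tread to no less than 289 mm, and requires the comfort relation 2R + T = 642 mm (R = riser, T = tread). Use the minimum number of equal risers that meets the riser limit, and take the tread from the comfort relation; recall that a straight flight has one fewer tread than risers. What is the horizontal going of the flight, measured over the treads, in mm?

4144 mm

2595 / 183 = 14.180 → round up to 15 risers.
Each riser is 2595/15 = 173 mm (≤ 183 mm).
From 2R + T = 642: T = 642 − 346 = 296 mm.
Going = (15 − 1) × 296 = 4144 mm.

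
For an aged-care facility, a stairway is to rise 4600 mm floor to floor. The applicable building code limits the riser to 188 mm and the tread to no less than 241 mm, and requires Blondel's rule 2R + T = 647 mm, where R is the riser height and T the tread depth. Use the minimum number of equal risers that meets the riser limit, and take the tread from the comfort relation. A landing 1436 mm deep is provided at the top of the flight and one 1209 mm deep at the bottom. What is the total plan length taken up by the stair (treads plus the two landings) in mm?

9341 mm

At most 188 each: 4600/188 = 24.47, giving 25 risers.
Each riser is 4600/25 = 184 mm (≤ 188 mm).
From 2R + T = 647: T = 647 − 368 = 279 mm.
Going = (25 − 1) × 279 = 6696 mm.
Add landings: 6696 + 1436 + 1209 = 9341 mm.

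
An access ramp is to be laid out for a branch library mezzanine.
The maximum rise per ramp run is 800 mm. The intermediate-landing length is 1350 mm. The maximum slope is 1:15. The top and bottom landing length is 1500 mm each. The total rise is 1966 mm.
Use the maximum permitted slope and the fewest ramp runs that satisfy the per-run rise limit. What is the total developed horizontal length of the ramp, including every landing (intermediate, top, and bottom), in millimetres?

⌈1966/800⌉ = 3 ramp runs. That means 2 intermediate landings.
Ramp run (horizontal) at 1:15: 1966 × 15 = 29490 mm.
Intermediate landings: 2 × 1350 = 2700 mm.
Top and bottom landings: 2 × 1500 = 3000 mm.
Total = 29490 + 2700 + 3000 = 35190 mm.

35190 mm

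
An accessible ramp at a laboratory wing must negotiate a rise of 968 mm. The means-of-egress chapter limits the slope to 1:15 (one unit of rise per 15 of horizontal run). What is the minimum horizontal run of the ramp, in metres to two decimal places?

14.52 m

At 1:15 the run is 15 × 968 = 14520 mm.
14520 mm = 14.52 m.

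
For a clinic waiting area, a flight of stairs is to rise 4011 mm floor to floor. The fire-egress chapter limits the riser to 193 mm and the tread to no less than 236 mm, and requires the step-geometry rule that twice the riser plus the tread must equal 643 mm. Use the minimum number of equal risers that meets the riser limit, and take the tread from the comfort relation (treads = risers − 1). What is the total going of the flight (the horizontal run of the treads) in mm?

4011 / 193 = 20.78, so 21 risers are needed.
Each riser is 4011/21 = 191 mm (≤ 193 mm).
Tread T = 643 − 2 × 191 = 261 mm (≥ 236 mm).
Treads = 21 − 1 = 20; going = 20 × 261 = 5220 mm.

5220 mm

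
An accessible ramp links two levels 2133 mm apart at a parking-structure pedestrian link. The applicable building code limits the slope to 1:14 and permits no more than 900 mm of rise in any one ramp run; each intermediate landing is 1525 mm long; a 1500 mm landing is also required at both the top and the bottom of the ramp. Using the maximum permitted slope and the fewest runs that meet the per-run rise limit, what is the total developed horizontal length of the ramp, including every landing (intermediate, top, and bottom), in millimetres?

35912 mm

2133 / 900 = 2.37, so 3 ramp runs are needed. That means 2 intermediate landings.
Horizontal run for 2133 mm of rise at 1:14 is 2133 × 14 = 29862 mm.
2 intermediate landings contribute 2 × 1525 = 3050 mm.
Top and bottom landings: 2 × 1500 = 3000 mm.
Total = 29862 + 3050 + 3000 = 35912 mm.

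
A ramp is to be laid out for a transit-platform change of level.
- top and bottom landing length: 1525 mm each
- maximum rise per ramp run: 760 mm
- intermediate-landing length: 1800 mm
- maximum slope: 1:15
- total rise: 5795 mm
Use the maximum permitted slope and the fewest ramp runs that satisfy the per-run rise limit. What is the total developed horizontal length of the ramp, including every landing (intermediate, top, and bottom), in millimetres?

⌈5795/760⌉ = 8 ramp runs. That means 7 intermediate landings.
Horizontal run for 5795 mm of rise at 1:15 is 5795 × 15 = 86925 mm.
Intermediate landings: 7 × 1800 = 12600 mm.
Top and bottom landings: 2 × 1525 = 3050 mm.
Total = 86925 + 12600 + 3050 = 102575 mm.

102575 mm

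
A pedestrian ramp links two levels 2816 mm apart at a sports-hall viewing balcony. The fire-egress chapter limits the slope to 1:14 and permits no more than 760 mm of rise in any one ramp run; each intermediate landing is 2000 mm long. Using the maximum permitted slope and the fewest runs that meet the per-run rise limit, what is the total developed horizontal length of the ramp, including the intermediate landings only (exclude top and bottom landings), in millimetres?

2816 / 760 = 3.705 → round up to 4 ramp runs. That means 3 intermediate landings.
Horizontal run for 2816 mm of rise at 1:14 is 2816 × 14 = 39424 mm.
3 intermediate landings contribute 3 × 2000 = 6000 mm.
Total developed length = 39424 + 6000 = 45424 mm.

45424 mm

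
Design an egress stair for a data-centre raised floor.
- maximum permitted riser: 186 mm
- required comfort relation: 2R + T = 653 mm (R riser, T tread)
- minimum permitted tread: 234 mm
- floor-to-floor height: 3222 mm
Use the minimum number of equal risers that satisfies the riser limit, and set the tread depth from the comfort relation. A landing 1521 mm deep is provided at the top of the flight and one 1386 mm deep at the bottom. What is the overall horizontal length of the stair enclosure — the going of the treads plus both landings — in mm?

7922 mm

At most 186 each: 3222/186 = 17.32, giving 18 risers.
Riser R = 3222 / 18 = 179 mm, within the 186 mm limit.
From 2R + T = 653: T = 653 − 358 = 295 mm.
Going = (18 − 1) × 295 = 5015 mm.
Enclosure = 5015 + 1521 + 1386 = 7922 mm.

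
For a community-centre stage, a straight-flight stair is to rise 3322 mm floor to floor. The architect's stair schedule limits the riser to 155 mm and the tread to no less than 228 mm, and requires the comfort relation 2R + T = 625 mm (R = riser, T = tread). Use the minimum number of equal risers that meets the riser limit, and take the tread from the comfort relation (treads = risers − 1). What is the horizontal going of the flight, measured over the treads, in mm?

⌈3322/155⌉ = 22 risers.
Each riser is 3322/22 = 151 mm (≤ 155 mm).
T = 625 − 2·151 = 323 mm, which satisfies the 228 mm minimum.
Treads = 22 − 1 = 21; going = 21 × 323 = 6783 mm.

6783 mm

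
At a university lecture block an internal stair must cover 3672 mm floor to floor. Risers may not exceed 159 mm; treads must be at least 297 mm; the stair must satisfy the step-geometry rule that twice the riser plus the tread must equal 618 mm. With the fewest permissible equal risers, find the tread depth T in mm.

312 mm

3672 / 159 = 23.09, so 24 risers are needed.
R = 3672 ÷ 24 = 153 mm.
T = 618 − 2·153 = 312 mm, which satisfies the 297 mm minimum.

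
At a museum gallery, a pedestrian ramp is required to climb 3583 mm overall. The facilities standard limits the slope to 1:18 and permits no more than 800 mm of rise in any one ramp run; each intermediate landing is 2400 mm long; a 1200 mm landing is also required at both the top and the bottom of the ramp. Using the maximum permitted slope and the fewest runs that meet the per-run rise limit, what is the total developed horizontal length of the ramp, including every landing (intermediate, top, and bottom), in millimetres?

76494 mm

3583 / 800 = 4.479 → round up to 5 ramp runs. That means 4 intermediate landings.
Horizontal run for 3583 mm of rise at 1:18 is 3583 × 18 = 64494 mm.
4 intermediate landings contribute 4 × 2400 = 9600 mm.
Top and bottom landings: 2 × 1200 = 2400 mm.
Total = 64494 + 9600 + 2400 = 76494 mm.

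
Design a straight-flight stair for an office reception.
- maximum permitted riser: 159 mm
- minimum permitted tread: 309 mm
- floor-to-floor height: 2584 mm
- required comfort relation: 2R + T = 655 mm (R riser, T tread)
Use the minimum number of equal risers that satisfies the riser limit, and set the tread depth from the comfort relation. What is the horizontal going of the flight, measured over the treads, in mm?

⌈2584/159⌉ = 17 risers.
Riser R = 2584 / 17 = 152 mm, within the 159 mm limit.
From 2R + T = 655: T = 655 − 304 = 351 mm.
17 risers give 16 treads; going = 16 × 351 = 5616 mm.

5616 mm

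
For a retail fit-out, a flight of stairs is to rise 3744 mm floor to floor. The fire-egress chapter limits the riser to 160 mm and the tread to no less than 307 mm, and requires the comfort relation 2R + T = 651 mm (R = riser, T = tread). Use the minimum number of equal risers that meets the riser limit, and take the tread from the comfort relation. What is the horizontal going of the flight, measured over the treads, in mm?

3744 / 160 = 23.400 → round up to 24 risers.
R = 3744 ÷ 24 = 156 mm.
Tread T = 651 − 2 × 156 = 339 mm (≥ 307 mm).
Treads = 24 − 1 = 23; going = 23 × 339 = 7797 mm.

7797 mm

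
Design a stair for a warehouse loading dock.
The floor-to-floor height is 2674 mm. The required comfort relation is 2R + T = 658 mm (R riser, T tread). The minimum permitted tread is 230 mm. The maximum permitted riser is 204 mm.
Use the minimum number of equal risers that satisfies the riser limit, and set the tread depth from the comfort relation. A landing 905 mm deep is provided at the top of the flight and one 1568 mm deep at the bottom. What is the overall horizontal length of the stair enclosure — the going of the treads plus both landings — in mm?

6061 mm

At most 204 each: 2674/204 = 13.11, giving 14 risers.
Riser R = 2674 / 14 = 191 mm, within the 204 mm limit.
T = 658 − 2·191 = 276 mm, which satisfies the 230 mm minimum.
14 risers give 13 treads; going = 13 × 276 = 3588 mm.
Add landings: 3588 + 905 + 1568 = 6061 mm.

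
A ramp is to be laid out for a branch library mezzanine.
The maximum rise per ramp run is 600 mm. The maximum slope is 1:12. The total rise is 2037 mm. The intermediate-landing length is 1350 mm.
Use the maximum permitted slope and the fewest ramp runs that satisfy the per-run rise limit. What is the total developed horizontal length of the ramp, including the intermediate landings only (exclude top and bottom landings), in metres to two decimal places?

At most 600 each: 2037/600 = 3.40, giving 4 ramp runs. That means 3 intermediate landings.
Ramp run (horizontal) at 1:12: 2037 × 12 = 24444 mm.
Intermediate landings: 3 × 1350 = 4050 mm.
Total developed length = 24444 + 4050 = 28494 mm.
= 28.49 m.

28.49 m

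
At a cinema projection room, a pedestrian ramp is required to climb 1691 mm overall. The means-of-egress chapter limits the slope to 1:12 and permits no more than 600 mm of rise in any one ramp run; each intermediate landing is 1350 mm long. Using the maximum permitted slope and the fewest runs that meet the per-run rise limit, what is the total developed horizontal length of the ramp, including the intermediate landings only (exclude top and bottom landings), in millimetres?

1691 / 600 = 2.82, so 3 ramp runs are needed. That means 2 intermediate landings.
Ramp run (horizontal) at 1:12: 1691 × 12 = 20292 mm.
2 intermediate landings contribute 2 × 1350 = 2700 mm.
Developed length = 20292 + 2700 = 22992 mm.

22992 mm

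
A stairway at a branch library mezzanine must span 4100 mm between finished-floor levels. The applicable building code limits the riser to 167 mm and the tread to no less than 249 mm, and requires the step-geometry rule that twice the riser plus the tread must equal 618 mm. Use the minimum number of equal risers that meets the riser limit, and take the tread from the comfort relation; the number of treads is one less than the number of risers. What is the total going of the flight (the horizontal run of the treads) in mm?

4100 / 167 = 24.551 → round up to 25 risers.
R = 4100 ÷ 25 = 164 mm.
From 2R + T = 618: T = 618 − 328 = 290 mm.
Going = (25 − 1) × 290 = 6960 mm.

6960 mm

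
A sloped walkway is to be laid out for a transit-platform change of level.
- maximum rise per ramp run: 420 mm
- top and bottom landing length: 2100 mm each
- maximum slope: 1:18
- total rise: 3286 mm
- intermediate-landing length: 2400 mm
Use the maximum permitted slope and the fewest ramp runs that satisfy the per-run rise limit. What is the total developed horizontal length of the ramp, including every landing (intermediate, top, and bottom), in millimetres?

80148 mm

⌈3286/420⌉ = 8 ramp runs. That means 7 intermediate landings.
Horizontal run for 3286 mm of rise at 1:18 is 3286 × 18 = 59148 mm.
7 intermediate landings contribute 7 × 2400 = 16800 mm.
Top and bottom landings: 2 × 2100 = 4200 mm.
Total = 59148 + 16800 + 4200 = 80148 mm.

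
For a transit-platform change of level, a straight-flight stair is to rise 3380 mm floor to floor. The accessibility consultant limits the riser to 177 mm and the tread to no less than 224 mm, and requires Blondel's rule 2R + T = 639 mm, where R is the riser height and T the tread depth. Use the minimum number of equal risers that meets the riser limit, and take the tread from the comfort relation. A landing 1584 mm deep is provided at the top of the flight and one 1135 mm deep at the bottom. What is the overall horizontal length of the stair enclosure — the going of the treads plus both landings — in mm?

At most 177 each: 3380/177 = 19.10, giving 20 risers.
Each riser is 3380/20 = 169 mm (≤ 177 mm).
Tread T = 639 − 2 × 169 = 301 mm (≥ 224 mm).
Going = (20 − 1) × 301 = 5719 mm.
Enclosure = 5719 + 1584 + 1135 = 8438 mm.

8438 mm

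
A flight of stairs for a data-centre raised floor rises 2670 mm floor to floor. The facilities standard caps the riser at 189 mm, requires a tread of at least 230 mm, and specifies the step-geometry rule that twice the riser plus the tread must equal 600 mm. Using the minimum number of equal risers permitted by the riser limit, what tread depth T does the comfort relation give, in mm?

244 mm

2670 / 189 = 14.127 → round up to 15 risers.
Riser R = 2670 / 15 = 178 mm, within the 189 mm limit.
Tread T = 600 − 2 × 178 = 244 mm (≥ 230 mm).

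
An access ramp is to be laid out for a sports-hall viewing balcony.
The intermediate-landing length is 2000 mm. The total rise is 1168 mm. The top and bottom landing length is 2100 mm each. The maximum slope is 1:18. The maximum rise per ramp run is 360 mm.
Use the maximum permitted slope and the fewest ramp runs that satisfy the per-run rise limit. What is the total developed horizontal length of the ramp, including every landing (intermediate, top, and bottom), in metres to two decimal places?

1168 / 360 = 3.244 → round up to 4 ramp runs. That means 3 intermediate landings.
Ramp run (horizontal) at 1:18: 1168 × 18 = 21024 mm.
3 intermediate landings contribute 3 × 2000 = 6000 mm.
Top and bottom landings: 2 × 2100 = 4200 mm.
Total = 21024 + 6000 + 4200 = 31224 mm.
= 31.22 m.

31.22 m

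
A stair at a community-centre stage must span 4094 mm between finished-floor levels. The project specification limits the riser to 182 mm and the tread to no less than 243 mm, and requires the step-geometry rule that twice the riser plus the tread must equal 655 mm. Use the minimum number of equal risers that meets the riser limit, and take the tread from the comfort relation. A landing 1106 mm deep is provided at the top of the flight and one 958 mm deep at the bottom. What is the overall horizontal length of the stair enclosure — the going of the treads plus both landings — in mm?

8642 mm

4094 / 182 = 22.49, so 23 risers are needed.
Riser R = 4094 / 23 = 178 mm, within the 182 mm limit.
T = 655 − 2·178 = 299 mm, which satisfies the 243 mm minimum.
Going = (23 − 1) × 299 = 6578 mm.
Add landings: 6578 + 1106 + 958 = 8642 mm.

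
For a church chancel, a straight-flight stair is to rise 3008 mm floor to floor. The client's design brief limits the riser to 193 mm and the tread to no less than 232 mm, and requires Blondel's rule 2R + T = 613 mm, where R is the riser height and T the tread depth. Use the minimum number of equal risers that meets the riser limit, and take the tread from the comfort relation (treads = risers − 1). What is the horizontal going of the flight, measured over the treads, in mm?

3555 mm

3008 / 193 = 15.59, so 16 risers are needed.
Each riser is 3008/16 = 188 mm (≤ 193 mm).
T = 613 − 2·188 = 237 mm, which satisfies the 232 mm minimum.
Going = (16 − 1) × 237 = 3555 mm.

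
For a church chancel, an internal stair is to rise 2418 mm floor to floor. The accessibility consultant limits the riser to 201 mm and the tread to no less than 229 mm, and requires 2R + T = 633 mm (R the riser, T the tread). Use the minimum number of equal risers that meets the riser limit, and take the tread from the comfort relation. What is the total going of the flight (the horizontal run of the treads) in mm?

2418 / 201 = 12.030 → round up to 13 risers.
Riser R = 2418 / 13 = 186 mm, within the 201 mm limit.
From 2R + T = 633: T = 633 − 372 = 261 mm.
Treads = 13 − 1 = 12; going = 12 × 261 = 3132 mm.

3132 mm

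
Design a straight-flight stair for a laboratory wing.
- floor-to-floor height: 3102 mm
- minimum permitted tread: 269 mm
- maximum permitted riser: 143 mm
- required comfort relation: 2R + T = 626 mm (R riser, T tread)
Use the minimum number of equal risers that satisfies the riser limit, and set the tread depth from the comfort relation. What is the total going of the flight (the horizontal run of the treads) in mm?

⌈3102/143⌉ = 22 risers.
Riser R = 3102 / 22 = 141 mm, within the 143 mm limit.
T = 626 − 2·141 = 344 mm, which satisfies the 269 mm minimum.
Treads = 22 − 1 = 21; going = 21 × 344 = 7224 mm.

7224 mm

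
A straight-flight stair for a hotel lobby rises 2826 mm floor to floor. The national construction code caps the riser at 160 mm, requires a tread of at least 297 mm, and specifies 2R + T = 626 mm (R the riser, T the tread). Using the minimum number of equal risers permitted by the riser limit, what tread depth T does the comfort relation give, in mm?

At most 160 each: 2826/160 = 17.66, giving 18 risers.
Riser R = 2826 / 18 = 157 mm, within the 160 mm limit.
From 2R + T = 626: T = 626 − 314 = 312 mm.

312 mm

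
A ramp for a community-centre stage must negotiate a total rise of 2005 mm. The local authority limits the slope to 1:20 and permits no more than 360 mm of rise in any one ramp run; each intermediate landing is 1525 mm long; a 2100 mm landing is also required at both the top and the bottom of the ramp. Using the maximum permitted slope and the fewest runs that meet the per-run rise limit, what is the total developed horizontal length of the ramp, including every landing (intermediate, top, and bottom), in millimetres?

51925 mm

⌈2005/360⌉ = 6 ramp runs. That means 5 intermediate landings.
Horizontal run for 2005 mm of rise at 1:20 is 2005 × 20 = 40100 mm.
Intermediate landings: 5 × 1525 = 7625 mm.
Top and bottom landings: 2 × 2100 = 4200 mm.
Total = 40100 + 7625 + 4200 = 51925 mm.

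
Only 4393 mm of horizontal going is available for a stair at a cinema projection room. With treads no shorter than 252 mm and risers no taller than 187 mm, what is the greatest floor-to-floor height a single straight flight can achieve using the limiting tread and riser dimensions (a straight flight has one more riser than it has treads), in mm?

Treads that fit: ⌊4393 / 252⌋ = 17.
Risers = treads + 1 = 18.
Maximum height = 18 × 187 = 3366 mm.

3366 mm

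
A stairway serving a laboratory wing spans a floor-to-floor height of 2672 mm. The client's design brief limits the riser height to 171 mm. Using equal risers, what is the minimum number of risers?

16 risers

⌈2672/171⌉ = 16 risers.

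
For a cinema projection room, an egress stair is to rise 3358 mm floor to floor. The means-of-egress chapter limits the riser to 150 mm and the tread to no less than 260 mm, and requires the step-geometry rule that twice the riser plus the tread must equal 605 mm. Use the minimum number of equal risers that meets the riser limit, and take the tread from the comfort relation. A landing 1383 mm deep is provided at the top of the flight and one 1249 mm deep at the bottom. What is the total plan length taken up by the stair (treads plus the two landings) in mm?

⌈3358/150⌉ = 23 risers.
Each riser is 3358/23 = 146 mm (≤ 150 mm).
T = 605 − 2·146 = 313 mm, which satisfies the 260 mm minimum.
23 risers give 22 treads; going = 22 × 313 = 6886 mm.
Add landings: 6886 + 1383 + 1249 = 9518 mm.

9518 mm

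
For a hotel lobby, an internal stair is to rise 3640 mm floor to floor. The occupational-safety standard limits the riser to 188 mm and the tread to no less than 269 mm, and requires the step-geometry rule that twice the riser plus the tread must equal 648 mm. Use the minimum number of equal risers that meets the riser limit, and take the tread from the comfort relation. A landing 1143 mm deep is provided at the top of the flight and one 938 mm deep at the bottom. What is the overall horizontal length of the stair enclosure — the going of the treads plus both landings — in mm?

7477 mm

3640 / 188 = 19.36, so 20 risers are needed.
R = 3640 ÷ 20 = 182 mm.
Tread T = 648 − 2 × 182 = 284 mm (≥ 269 mm).
Going = (20 − 1) × 284 = 5396 mm.
Add landings: 5396 + 1143 + 938 = 7477 mm.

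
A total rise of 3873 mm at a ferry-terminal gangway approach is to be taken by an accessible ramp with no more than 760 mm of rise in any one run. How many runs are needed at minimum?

6 runs

3873 / 760 = 5.10, so 6 ramp runs are needed.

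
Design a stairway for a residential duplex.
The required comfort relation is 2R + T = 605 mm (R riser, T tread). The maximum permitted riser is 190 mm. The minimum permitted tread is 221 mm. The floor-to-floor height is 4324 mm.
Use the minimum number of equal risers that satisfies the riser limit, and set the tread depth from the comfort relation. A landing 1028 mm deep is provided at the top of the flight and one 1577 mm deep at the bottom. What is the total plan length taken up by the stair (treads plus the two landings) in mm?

7643 mm

4324 / 190 = 22.76, so 23 risers are needed.
Riser R = 4324 / 23 = 188 mm, within the 190 mm limit.
T = 605 − 2·188 = 229 mm, which satisfies the 221 mm minimum.
Going = (23 − 1) × 229 = 5038 mm.
Enclosure = 5038 + 1028 + 1577 = 7643 mm.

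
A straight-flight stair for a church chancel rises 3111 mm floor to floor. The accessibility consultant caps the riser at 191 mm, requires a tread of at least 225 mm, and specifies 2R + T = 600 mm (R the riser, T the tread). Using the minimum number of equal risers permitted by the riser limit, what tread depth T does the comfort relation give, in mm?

234 mm

3111 / 191 = 16.288 → round up to 17 risers.
Riser R = 3111 / 17 = 183 mm, within the 191 mm limit.
From 2R + T = 600: T = 600 − 366 = 234 mm.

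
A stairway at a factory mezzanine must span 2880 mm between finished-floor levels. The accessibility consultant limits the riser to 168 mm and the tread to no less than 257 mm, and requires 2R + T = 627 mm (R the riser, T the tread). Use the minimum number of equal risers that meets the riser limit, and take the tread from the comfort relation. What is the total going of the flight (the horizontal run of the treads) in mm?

2880 / 168 = 17.143 → round up to 18 risers.
Riser R = 2880 / 18 = 160 mm, within the 168 mm limit.
Tread T = 627 − 2 × 160 = 307 mm (≥ 257 mm).
Treads = 18 − 1 = 17; going = 17 × 307 = 5219 mm.

5219 mm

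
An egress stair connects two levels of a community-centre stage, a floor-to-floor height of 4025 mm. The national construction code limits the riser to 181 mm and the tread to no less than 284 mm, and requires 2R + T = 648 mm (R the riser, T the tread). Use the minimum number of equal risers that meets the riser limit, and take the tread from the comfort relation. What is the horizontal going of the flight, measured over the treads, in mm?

6556 mm

4025 / 181 = 22.24, so 23 risers are needed.
Each riser is 4025/23 = 175 mm (≤ 181 mm).
Tread T = 648 − 2 × 175 = 298 mm (≥ 284 mm).
23 risers give 22 treads; going = 22 × 298 = 6556 mm.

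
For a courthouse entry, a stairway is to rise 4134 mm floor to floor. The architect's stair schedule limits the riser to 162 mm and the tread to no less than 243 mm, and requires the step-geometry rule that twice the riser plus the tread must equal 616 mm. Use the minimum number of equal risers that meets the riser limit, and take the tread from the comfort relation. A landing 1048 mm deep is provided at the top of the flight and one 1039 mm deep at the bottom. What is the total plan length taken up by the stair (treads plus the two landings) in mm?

4134 / 162 = 25.519 → round up to 26 risers.
Riser R = 4134 / 26 = 159 mm, within the 162 mm limit.
Tread T = 616 − 2 × 159 = 298 mm (≥ 243 mm).
Treads = 26 − 1 = 25; going = 25 × 298 = 7450 mm.
Enclosure = 7450 + 1048 + 1039 = 9537 mm.

9537 mm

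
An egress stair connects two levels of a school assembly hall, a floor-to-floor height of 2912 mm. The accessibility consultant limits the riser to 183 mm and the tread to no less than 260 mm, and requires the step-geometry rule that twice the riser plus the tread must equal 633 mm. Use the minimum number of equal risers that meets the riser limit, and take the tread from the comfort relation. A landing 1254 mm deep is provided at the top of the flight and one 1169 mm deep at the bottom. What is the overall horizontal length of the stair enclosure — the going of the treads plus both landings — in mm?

⌈2912/183⌉ = 16 risers.
R = 2912 ÷ 16 = 182 mm.
From 2R + T = 633: T = 633 − 364 = 269 mm.
16 risers give 15 treads; going = 15 × 269 = 4035 mm.
Add landings: 4035 + 1254 + 1169 = 6458 mm.

6458 mm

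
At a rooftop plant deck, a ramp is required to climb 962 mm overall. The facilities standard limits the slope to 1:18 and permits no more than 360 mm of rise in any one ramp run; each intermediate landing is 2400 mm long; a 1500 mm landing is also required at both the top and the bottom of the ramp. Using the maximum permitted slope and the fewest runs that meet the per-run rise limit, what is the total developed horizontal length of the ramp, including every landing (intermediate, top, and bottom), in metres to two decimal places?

25.12 m

⌈962/360⌉ = 3 ramp runs. That means 2 intermediate landings.
Ramp run (horizontal) at 1:18: 962 × 18 = 17316 mm.
2 intermediate landings contribute 2 × 2400 = 4800 mm.
Top and bottom landings: 2 × 1500 = 3000 mm.
Total = 17316 + 4800 + 3000 = 25116 mm.
= 25.12 m.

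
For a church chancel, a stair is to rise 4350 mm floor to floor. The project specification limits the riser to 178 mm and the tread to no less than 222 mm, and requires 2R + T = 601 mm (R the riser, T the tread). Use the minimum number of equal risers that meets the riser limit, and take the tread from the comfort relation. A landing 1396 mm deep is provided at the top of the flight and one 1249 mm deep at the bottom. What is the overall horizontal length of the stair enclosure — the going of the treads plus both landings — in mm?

8717 mm

4350 / 178 = 24.44, so 25 risers are needed.
R = 4350 ÷ 25 = 174 mm.
Tread T = 601 − 2 × 174 = 253 mm (≥ 222 mm).
Going = (25 − 1) × 253 = 6072 mm.
Enclosure = 6072 + 1396 + 1249 = 8717 mm.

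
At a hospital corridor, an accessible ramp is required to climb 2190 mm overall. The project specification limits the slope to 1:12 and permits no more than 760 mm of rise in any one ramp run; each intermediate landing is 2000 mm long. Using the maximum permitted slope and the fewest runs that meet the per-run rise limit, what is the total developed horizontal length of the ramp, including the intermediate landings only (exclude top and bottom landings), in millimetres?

30280 mm

2190 / 760 = 2.88, so 3 ramp runs are needed. That means 2 intermediate landings.
Ramp run (horizontal) at 1:12: 2190 × 12 = 26280 mm.
Intermediate landings: 2 × 2000 = 4000 mm.
Total developed length = 26280 + 4000 = 30280 mm.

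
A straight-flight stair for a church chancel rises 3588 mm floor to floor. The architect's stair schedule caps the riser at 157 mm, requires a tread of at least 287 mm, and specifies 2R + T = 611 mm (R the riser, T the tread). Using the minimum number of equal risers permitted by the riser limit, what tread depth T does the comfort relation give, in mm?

299 mm

3588 / 157 = 22.85, so 23 risers are needed.
Riser R = 3588 / 23 = 156 mm, within the 157 mm limit.
Tread T = 611 − 2 × 156 = 299 mm (≥ 287 mm).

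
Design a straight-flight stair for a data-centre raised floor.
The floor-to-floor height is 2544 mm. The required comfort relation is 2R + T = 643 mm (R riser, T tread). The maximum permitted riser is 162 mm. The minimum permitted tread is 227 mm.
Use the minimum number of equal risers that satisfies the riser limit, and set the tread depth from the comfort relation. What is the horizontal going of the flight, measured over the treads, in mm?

4875 mm

At most 162 each: 2544/162 = 15.70, giving 16 risers.
Each riser is 2544/16 = 159 mm (≤ 162 mm).
From 2R + T = 643: T = 643 − 318 = 325 mm.
Treads = 16 − 1 = 15; going = 15 × 325 = 4875 mm.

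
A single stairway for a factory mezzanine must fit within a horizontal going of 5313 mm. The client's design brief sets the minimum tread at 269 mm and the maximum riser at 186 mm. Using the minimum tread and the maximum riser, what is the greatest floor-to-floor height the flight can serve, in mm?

5313 / 269 = 19.75, so 19 treads fit.
Risers = treads + 1 = 20.
Maximum height = 20 × 186 = 3720 mm.

3720 mm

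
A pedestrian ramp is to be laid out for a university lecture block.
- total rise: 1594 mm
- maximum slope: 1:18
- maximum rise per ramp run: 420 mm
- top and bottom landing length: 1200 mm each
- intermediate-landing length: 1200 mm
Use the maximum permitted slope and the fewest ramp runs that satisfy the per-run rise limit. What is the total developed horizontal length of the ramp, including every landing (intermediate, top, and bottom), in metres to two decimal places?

1594 / 420 = 3.80, so 4 ramp runs are needed. That means 3 intermediate landings.
Horizontal run for 1594 mm of rise at 1:18 is 1594 × 18 = 28692 mm.
Intermediate landings: 3 × 1200 = 3600 mm.
Top and bottom landings: 2 × 1200 = 2400 mm.
Total = 28692 + 3600 + 2400 = 34692 mm.
= 34.69 m.

34.69 m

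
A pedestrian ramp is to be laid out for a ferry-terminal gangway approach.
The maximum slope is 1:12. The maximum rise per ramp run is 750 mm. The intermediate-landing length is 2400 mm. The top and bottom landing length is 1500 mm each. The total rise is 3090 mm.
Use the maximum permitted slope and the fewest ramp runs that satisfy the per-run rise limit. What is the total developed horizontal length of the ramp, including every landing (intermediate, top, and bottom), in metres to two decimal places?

⌈3090/750⌉ = 5 ramp runs. That means 4 intermediate landings.
Horizontal run for 3090 mm of rise at 1:12 is 3090 × 12 = 37080 mm.
Intermediate landings: 4 × 2400 = 9600 mm.
Top and bottom landings: 2 × 1500 = 3000 mm.
Total = 37080 + 9600 + 3000 = 49680 mm.
= 49.68 m.

49.68 m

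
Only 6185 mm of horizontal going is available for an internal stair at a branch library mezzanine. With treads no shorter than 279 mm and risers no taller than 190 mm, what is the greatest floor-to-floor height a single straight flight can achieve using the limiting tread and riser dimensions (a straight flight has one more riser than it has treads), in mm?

4370 mm

Treads that fit: ⌊6185 / 279⌋ = 22.
Risers = treads + 1 = 23.
Maximum height = 23 × 190 = 4370 mm.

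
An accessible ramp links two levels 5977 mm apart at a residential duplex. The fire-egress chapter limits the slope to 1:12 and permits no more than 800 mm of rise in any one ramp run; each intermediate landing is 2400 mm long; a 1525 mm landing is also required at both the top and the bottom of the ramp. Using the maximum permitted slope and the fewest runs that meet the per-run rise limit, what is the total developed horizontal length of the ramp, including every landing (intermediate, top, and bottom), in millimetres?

91574 mm

5977 / 800 = 7.47, so 8 ramp runs are needed. That means 7 intermediate landings.
Horizontal run for 5977 mm of rise at 1:12 is 5977 × 12 = 71724 mm.
Intermediate landings: 7 × 2400 = 16800 mm.
Top and bottom landings: 2 × 1525 = 3050 mm.
Total = 71724 + 16800 + 3050 = 91574 mm.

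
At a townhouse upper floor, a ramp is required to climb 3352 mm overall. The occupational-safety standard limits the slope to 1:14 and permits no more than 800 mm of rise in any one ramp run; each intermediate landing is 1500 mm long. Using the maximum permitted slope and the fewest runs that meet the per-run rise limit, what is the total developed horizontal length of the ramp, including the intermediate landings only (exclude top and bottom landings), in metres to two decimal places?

52.93 m

3352 / 800 = 4.19, so 5 ramp runs are needed. That means 4 intermediate landings.
Horizontal run for 3352 mm of rise at 1:14 is 3352 × 14 = 46928 mm.
Intermediate landings: 4 × 1500 = 6000 mm.
Total developed length = 46928 + 6000 = 52928 mm.
= 52.93 m.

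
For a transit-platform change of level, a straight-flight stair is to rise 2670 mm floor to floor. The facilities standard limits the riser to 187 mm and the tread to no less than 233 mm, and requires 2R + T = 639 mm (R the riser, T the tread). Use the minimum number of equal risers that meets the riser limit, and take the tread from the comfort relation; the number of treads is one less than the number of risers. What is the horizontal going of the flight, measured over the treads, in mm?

3962 mm

⌈2670/187⌉ = 15 risers.
Riser R = 2670 / 15 = 178 mm, within the 187 mm limit.
Tread T = 639 − 2 × 178 = 283 mm (≥ 233 mm).
Going = (15 − 1) × 283 = 3962 mm.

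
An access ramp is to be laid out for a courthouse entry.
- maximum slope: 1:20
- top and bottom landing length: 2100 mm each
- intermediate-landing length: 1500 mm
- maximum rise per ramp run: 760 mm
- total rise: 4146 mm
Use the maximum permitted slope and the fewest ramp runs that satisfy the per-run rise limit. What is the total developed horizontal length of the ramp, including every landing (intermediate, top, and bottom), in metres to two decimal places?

4146 / 760 = 5.46, so 6 ramp runs are needed. That means 5 intermediate landings.
Horizontal run for 4146 mm of rise at 1:20 is 4146 × 20 = 82920 mm.
5 intermediate landings contribute 5 × 1500 = 7500 mm.
Top and bottom landings: 2 × 2100 = 4200 mm.
Total = 82920 + 7500 + 4200 = 94620 mm.
= 94.62 m.

94.62 m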